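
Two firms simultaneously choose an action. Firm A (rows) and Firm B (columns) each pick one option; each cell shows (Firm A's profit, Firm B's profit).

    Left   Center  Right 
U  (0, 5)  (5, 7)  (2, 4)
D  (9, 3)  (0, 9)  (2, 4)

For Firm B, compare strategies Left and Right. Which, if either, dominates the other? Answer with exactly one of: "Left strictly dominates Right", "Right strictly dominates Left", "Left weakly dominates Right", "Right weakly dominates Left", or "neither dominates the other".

Compare Left to Right across every action of Firm A: U: 5>4, D: 3<4.
Left does better at U but worse at D; neither strategy dominates the other.

neither dominates the other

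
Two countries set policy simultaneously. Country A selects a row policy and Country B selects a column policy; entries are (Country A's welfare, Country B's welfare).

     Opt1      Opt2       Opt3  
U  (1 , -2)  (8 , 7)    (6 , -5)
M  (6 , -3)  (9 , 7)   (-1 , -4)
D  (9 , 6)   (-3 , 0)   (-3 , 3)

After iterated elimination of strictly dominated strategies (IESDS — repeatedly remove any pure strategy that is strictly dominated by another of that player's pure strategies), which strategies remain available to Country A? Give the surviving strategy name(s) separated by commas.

M, D

Column Opt3 is eliminated: Opt1 beats it against every remaining row (U: -2>-5, M: -3>-4, D: 6>3).
Country A's strategy U is strictly dominated by M (Opt1: 6>1, Opt2: 9>8) and is removed.
Among the remaining strategies, none is strictly dominated by another pure strategy of the same player, so the elimination stops.
Surviving strategies — Country A: {M, D}; Country B: {Opt1, Opt2}.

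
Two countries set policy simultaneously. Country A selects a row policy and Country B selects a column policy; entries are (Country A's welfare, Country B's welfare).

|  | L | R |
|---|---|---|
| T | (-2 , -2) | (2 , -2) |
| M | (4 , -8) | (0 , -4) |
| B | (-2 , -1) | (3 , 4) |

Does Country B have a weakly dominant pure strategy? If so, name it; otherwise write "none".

R vs L: T: -2=-2, M: -4>-8, B: 4>-1.
R is at least as good as every other strategy against every opponent action, so it is weakly dominant.

R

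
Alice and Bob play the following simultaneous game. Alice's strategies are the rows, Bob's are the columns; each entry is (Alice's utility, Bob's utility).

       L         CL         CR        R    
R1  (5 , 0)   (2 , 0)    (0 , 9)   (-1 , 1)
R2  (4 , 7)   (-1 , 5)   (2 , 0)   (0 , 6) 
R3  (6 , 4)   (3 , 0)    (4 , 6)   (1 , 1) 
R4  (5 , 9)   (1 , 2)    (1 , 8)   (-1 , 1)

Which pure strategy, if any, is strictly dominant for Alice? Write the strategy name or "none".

R3 vs R1: L: 6>5, CL: 3>2, CR: 4>0, R: 1>-1.
R3 vs R2: L: 6>4, CL: 3>-1, CR: 4>2, R: 1>0.
R3 vs R4: L: 6>5, CL: 3>1, CR: 4>1, R: 1>-1.
R3 strictly beats every other strategy against every opponent action, so it is strictly dominant.

R3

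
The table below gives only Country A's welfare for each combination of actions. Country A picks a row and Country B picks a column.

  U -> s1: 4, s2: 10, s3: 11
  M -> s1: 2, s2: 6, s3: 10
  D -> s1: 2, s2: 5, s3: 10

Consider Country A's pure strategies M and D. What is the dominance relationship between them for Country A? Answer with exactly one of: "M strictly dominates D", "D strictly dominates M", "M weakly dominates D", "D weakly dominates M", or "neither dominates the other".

Compare M to D across each choice by Country B: s1: 2=2, s2: 6>5, s3: 10=10.
M is at least as good everywhere and strictly better somewhere (tied only at s1, s3), so M weakly but not strictly dominates D.

M weakly dominates D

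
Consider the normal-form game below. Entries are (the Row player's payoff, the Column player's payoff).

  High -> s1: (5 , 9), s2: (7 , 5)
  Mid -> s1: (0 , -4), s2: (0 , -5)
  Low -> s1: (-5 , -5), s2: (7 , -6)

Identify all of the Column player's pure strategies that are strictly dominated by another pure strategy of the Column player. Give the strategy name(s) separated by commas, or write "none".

s1 is not dominated — it holds its own against s2 at High (9>5).
s2 is strictly dominated by s1 (High: 9>5, Mid: -4>-5, Low: -5>-6).

s2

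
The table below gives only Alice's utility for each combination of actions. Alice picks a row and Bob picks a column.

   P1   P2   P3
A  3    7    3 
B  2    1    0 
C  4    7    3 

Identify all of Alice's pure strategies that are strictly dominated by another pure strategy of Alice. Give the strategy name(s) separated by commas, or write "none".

B

A is not dominated — it holds its own against B at P1 (3>2); C at P2 (7=7).
B is strictly dominated by A (P1: 3>2, P2: 7>1, P3: 3>0).
Nothing dominates C: A at P1 (4>3); B at P1 (4>2).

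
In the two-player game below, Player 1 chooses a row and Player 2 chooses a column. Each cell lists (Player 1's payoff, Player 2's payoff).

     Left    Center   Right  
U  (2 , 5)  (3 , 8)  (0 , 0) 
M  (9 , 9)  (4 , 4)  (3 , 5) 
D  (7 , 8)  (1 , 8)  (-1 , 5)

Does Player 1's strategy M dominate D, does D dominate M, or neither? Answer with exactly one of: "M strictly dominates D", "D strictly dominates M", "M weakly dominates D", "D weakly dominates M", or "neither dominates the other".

M strictly dominates D

Compare M to D across each choice by Player 2: Left: 9>7, Center: 4>1, Right: 3>-1.
M gives a strictly higher payoff against each choice by Player 2, so M strictly dominates D.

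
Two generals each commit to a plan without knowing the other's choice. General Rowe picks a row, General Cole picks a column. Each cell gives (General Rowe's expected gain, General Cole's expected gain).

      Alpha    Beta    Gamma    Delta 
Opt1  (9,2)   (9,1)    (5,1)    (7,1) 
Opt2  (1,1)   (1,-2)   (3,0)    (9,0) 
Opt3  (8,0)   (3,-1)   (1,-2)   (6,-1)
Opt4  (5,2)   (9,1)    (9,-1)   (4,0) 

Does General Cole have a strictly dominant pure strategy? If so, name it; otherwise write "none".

Alpha vs Beta: Opt1: 2>1, Opt2: 1>-2, Opt3: 0>-1, Opt4: 2>1.
Alpha vs Gamma: Opt1: 2>1, Opt2: 1>0, Opt3: 0>-2, Opt4: 2>-1.
Alpha vs Delta: Opt1: 2>1, Opt2: 1>0, Opt3: 0>-1, Opt4: 2>0.
Alpha strictly beats every other strategy against every opponent action, so it is strictly dominant.

Alpha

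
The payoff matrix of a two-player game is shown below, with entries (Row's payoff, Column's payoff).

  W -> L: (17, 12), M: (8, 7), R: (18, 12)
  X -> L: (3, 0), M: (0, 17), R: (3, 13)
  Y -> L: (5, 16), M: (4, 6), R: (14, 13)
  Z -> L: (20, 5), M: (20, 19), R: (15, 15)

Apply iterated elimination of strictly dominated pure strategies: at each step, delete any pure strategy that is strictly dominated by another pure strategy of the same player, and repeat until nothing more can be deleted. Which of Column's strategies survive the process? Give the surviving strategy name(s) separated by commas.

L, M, R

Row's strategy X is strictly dominated by W (L: 17>3, M: 8>0, R: 18>3) and is removed.
Row Y is eliminated: W beats it against every remaining column (L: 17>5, M: 8>4, R: 18>14).
Among the remaining strategies, none is strictly dominated by another pure strategy of the same player, so the elimination stops.
Surviving strategies — Row: {W, Z}; Column: {L, M, R}.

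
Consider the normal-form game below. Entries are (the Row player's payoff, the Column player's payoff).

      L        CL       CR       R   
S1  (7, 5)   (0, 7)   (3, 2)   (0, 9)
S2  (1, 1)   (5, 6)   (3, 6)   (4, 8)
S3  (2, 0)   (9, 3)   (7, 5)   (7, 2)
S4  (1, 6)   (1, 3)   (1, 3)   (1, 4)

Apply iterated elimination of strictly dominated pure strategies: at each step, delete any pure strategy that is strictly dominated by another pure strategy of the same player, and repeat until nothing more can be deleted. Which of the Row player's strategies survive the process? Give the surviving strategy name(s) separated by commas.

For the Row player, S3 strictly dominates S2 on the remaining columns (L: 2>1, CL: 9>5, CR: 7>3, R: 7>4); eliminate S2.
Row S4 is eliminated: S3 beats it against every remaining column (L: 2>1, CL: 9>1, CR: 7>1, R: 7>1).
Column L is eliminated: CL beats it against every remaining row (S1: 7>5, S3: 3>0).
The Row player's strategy S1 is strictly dominated by S3 (CL: 9>0, CR: 7>3, R: 7>0) and is removed.
For the Column player, CR strictly dominates CL on the remaining rows (S3: 5>3); eliminate CL.
The Column player's strategy R is strictly dominated by CR (S3: 5>2) and is removed.
Among the remaining strategies, none is strictly dominated by another pure strategy of the same player, so the elimination stops.
Surviving strategies — the Row player: {S3}; the Column player: {CR}.

S3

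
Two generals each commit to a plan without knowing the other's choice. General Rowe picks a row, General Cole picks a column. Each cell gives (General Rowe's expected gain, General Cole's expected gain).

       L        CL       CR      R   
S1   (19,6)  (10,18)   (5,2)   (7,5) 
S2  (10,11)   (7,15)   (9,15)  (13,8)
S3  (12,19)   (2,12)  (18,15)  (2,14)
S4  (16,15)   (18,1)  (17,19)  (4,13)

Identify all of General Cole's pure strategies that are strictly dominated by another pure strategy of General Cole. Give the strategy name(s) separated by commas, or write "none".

Nothing dominates L: CL at S3 (19>12); CR at S1 (6>2); R at S1 (6>5).
CL: no other strategy beats it everywhere (L at S1 (18>6); CR at S1 (18>2); R at S1 (18>5)).
CR is not dominated — it holds its own against L at S2 (15>11); CL at S2 (15=15); R at S2 (15>8).
R is strictly dominated by L (S1: 6>5, S2: 11>8, S3: 19>14, S4: 15>13).

R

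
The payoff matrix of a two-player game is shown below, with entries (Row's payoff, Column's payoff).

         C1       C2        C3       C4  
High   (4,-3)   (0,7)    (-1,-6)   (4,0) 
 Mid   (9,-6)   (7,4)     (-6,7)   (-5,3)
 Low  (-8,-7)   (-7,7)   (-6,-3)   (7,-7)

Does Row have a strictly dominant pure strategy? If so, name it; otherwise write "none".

High fails to dominate Mid at C1 (4<9).
Mid fails to dominate High at C3 (-6<-1).
Low fails to dominate High at C1 (-8<4).
No single strategy dominates all the others.

none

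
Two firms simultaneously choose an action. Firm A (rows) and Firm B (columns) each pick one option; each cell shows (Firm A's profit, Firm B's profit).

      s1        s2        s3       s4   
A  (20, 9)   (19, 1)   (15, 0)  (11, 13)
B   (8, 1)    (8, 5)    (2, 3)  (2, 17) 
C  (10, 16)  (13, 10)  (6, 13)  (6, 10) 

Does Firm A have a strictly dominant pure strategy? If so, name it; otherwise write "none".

A vs B: s1: 20>8, s2: 19>8, s3: 15>2, s4: 11>2.
A vs C: s1: 20>10, s2: 19>13, s3: 15>6, s4: 11>6.
A strictly beats every other strategy against every opponent action, so it is strictly dominant.

A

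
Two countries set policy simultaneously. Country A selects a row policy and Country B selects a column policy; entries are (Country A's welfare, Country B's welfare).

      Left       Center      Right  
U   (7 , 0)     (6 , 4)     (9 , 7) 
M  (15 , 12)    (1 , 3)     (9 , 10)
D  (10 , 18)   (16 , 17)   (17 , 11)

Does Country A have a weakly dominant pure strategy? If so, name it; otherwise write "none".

none

U fails to dominate M at Left (7<15).
M fails to dominate U at Center (1<6).
D fails to dominate M at Left (10<15).
No single strategy dominates all the others.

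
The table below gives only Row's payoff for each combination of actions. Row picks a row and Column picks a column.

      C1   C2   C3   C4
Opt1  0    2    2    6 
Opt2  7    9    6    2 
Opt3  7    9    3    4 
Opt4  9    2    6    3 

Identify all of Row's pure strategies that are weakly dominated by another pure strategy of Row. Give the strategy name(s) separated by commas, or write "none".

none

Opt1: no other strategy beats it everywhere (Opt2 at C4 (6>2); Opt3 at C4 (6>4); Opt4 at C4 (6>3)).
Nothing dominates Opt2: Opt1 at C1 (7>0); Opt3 at C3 (6>3); Opt4 at C2 (9>2).
Opt3 is not dominated — it holds its own against Opt1 at C1 (7>0); Opt2 at C4 (4>2); Opt4 at C2 (9>2).
Nothing dominates Opt4: Opt1 at C1 (9>0); Opt2 at C1 (9>7); Opt3 at C1 (9>7).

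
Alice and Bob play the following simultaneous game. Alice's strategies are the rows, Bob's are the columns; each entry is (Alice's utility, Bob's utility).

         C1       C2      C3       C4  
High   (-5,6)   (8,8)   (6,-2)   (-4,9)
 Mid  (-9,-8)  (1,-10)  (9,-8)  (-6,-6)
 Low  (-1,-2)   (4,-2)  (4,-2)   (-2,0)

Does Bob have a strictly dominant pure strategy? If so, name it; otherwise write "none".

C4

C4 vs C1: High: 9>6, Mid: -6>-8, Low: 0>-2.
C4 vs C2: High: 9>8, Mid: -6>-10, Low: 0>-2.
C4 vs C3: High: 9>-2, Mid: -6>-8, Low: 0>-2.
C4 strictly beats every other strategy against every opponent action, so it is strictly dominant.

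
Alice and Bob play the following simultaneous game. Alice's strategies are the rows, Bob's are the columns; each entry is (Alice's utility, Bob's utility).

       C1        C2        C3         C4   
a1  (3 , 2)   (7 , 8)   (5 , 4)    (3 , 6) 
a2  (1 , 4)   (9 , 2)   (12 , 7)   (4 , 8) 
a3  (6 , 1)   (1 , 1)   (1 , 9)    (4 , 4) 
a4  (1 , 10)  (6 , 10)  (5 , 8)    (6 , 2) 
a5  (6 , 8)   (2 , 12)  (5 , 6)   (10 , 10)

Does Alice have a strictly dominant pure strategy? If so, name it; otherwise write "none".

a1 fails to dominate a2 at C2 (7<9).
a2 fails to dominate a1 at C1 (1<3).
a3 fails to dominate a1 at C2 (1<7).
a4 fails to dominate a1 at C1 (1<3).
a5 fails to dominate a1 at C2 (2<7).
No single strategy dominates all the others.

none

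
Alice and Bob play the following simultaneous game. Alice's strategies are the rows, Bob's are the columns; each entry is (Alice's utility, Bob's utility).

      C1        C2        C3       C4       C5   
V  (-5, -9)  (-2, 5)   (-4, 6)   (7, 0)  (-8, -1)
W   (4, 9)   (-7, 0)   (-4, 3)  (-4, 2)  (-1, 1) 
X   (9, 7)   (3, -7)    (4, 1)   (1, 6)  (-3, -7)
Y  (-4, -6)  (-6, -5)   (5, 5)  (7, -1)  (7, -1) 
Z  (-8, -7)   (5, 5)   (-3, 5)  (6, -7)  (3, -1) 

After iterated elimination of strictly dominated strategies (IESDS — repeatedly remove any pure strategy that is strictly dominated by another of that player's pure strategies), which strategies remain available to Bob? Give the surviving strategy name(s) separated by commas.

C1, C2, C3, C4

Column C5 is eliminated: C3 beats it against every remaining row (V: 6>-1, W: 3>1, X: 1>-7, Y: 5>-1, Z: 5>-1).
Alice's strategy W is strictly dominated by X (C1: 9>4, C2: 3>-7, C3: 4>-4, C4: 1>-4) and is removed.
Among the remaining strategies, none is strictly dominated by another pure strategy of the same player, so the elimination stops.
Surviving strategies — Alice: {V, X, Y, Z}; Bob: {C1, C2, C3, C4}.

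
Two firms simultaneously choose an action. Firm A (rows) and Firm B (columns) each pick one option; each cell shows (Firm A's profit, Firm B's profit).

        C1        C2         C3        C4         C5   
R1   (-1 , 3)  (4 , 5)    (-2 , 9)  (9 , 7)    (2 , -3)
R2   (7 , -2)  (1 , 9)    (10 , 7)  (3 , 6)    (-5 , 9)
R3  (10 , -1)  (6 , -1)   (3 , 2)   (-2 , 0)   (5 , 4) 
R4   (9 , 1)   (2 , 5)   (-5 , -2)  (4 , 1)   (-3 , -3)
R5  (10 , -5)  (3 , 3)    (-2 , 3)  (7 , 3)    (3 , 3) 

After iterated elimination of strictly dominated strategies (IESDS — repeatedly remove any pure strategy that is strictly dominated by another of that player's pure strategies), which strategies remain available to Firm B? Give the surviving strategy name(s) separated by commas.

C2, C3, C4, C5

Row R4 is eliminated: R5 beats it against every remaining column (C1: 10>9, C2: 3>2, C3: -2>-5, C4: 7>4, C5: 3>-3).
Column C1 is eliminated: C3 beats it against every remaining row (R1: 9>3, R2: 7>-2, R3: 2>-1, R5: 3>-5).
Among the remaining strategies, none is strictly dominated by another pure strategy of the same player, so the elimination stops.
Surviving strategies — Firm A: {R1, R2, R3, R5}; Firm B: {C2, C3, C4, C5}.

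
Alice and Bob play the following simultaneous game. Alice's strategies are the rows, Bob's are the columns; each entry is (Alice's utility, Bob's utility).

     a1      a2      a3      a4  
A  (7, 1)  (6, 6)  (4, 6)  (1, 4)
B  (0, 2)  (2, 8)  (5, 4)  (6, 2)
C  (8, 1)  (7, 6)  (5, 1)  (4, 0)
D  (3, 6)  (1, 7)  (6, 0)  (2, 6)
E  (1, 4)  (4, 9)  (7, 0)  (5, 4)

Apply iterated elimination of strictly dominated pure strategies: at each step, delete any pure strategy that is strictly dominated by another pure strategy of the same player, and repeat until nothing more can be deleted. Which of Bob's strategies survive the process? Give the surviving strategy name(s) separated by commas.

Alice's strategy A is strictly dominated by C (a1: 8>7, a2: 7>6, a3: 5>4, a4: 4>1) and is removed.
Bob's strategy a1 is strictly dominated by a2 (B: 8>2, C: 6>1, D: 7>6, E: 9>4) and is removed.
Alice's strategy D is strictly dominated by E (a2: 4>1, a3: 7>6, a4: 5>2) and is removed.
Bob's strategy a3 is strictly dominated by a2 (B: 8>4, C: 6>1, E: 9>0) and is removed.
For Bob, a2 strictly dominates a4 on the remaining rows (B: 8>2, C: 6>0, E: 9>4); eliminate a4.
Row B is eliminated: C beats it against every remaining column (a2: 7>2).
For Alice, C strictly dominates E on the remaining columns (a2: 7>4); eliminate E.
Among the remaining strategies, none is strictly dominated by another pure strategy of the same player, so the elimination stops.
Surviving strategies — Alice: {C}; Bob: {a2}.

a2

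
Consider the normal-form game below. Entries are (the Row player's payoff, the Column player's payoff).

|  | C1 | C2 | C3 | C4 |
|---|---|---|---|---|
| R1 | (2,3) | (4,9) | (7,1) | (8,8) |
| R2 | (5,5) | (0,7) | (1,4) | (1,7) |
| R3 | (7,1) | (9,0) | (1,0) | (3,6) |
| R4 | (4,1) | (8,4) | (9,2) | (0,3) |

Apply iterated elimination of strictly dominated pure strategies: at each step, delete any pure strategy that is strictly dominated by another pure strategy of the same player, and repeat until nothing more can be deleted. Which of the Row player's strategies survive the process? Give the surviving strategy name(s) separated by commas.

Column C1 is eliminated: C4 beats it against every remaining row (R1: 8>3, R2: 7>5, R3: 6>1, R4: 3>1).
For the Row player, R1 strictly dominates R2 on the remaining columns (C2: 4>0, C3: 7>1, C4: 8>1); eliminate R2.
For the Column player, C4 strictly dominates C3 on the remaining rows (R1: 8>1, R3: 6>0, R4: 3>2); eliminate C3.
Row R4 is eliminated: R3 beats it against every remaining column (C2: 9>8, C4: 3>0).
Among the remaining strategies, none is strictly dominated by another pure strategy of the same player, so the elimination stops.
Surviving strategies — the Row player: {R1, R3}; the Column player: {C2, C4}.

R1, R3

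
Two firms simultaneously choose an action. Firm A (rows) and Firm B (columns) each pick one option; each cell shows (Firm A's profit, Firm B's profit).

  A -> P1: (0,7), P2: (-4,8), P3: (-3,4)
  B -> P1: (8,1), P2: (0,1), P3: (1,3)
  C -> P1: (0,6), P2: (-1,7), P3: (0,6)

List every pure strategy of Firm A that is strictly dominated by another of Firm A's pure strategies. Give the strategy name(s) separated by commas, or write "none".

A is strictly dominated by B (P1: 8>0, P2: 0>-4, P3: 1>-3).
B: no other strategy beats it everywhere (A at P1 (8>0); C at P1 (8>0)).
B strictly dominates C — P1: 8>0, P2: 0>-1, P3: 1>0.

A, C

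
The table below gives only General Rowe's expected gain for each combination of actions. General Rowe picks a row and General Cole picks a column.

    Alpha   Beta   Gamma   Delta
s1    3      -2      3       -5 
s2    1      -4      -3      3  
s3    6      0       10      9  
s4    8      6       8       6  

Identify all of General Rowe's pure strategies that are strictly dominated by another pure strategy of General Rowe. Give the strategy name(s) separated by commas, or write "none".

s3 strictly dominates s1 — Alpha: 6>3, Beta: 0>-2, Gamma: 10>3, Delta: 9>-5.
s2 is strictly dominated by s3 (Alpha: 6>1, Beta: 0>-4, Gamma: 10>-3, Delta: 9>3).
s3 is not dominated — it holds its own against s1 at Alpha (6>3); s2 at Alpha (6>1); s4 at Gamma (10>8).
s4 is not dominated — it holds its own against s1 at Alpha (8>3); s2 at Alpha (8>1); s3 at Alpha (8>6).

s1, s2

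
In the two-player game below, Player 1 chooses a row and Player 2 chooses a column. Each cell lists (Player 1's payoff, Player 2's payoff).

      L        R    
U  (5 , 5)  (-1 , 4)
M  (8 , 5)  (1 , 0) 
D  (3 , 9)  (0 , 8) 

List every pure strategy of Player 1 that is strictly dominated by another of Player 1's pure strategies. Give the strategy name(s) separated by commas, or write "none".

M strictly dominates U — L: 8>5, R: 1>-1.
M is not dominated — it holds its own against U at L (8>5); D at L (8>3).
D is strictly dominated by M (L: 8>3, R: 1>0).

U, D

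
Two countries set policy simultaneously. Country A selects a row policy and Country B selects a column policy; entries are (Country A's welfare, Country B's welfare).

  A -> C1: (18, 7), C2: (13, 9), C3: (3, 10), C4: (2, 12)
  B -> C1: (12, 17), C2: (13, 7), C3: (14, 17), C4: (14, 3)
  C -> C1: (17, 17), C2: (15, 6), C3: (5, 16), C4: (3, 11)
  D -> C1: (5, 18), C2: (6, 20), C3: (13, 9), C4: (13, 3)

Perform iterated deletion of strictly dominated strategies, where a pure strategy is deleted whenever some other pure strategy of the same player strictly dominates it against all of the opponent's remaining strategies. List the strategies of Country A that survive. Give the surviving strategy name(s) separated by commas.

A, B, C

Country A's strategy D is strictly dominated by B (C1: 12>5, C2: 13>6, C3: 14>13, C4: 14>13) and is removed.
For Country B, C3 strictly dominates C2 on the remaining rows (A: 10>9, B: 17>7, C: 16>6); eliminate C2.
Among the remaining strategies, none is strictly dominated by another pure strategy of the same player, so the elimination stops.
Surviving strategies — Country A: {A, B, C}; Country B: {C1, C3, C4}.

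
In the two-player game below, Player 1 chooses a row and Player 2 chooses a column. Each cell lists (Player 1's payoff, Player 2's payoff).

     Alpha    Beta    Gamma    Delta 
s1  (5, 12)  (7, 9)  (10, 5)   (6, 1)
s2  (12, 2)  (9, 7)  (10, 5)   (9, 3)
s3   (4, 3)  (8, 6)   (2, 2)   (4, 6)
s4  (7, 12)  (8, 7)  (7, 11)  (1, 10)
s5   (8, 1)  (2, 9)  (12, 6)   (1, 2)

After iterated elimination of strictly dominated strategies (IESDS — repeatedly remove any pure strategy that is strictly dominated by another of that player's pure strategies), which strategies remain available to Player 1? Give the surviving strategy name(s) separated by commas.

s2

For Player 1, s2 strictly dominates s3 on the remaining columns (Alpha: 12>4, Beta: 9>8, Gamma: 10>2, Delta: 9>4); eliminate s3.
Row s4 is eliminated: s2 beats it against every remaining column (Alpha: 12>7, Beta: 9>8, Gamma: 10>7, Delta: 9>1).
Column Gamma is eliminated: Beta beats it against every remaining row (s1: 9>5, s2: 7>5, s5: 9>6).
Player 1's strategy s1 is strictly dominated by s2 (Alpha: 12>5, Beta: 9>7, Delta: 9>6) and is removed.
Row s5 is eliminated: s2 beats it against every remaining column (Alpha: 12>8, Beta: 9>2, Delta: 9>1).
Column Alpha is eliminated: Beta beats it against every remaining row (s2: 7>2).
Column Delta is eliminated: Beta beats it against every remaining row (s2: 7>3).
Among the remaining strategies, none is strictly dominated by another pure strategy of the same player, so the elimination stops.
Surviving strategies — Player 1: {s2}; Player 2: {Beta}.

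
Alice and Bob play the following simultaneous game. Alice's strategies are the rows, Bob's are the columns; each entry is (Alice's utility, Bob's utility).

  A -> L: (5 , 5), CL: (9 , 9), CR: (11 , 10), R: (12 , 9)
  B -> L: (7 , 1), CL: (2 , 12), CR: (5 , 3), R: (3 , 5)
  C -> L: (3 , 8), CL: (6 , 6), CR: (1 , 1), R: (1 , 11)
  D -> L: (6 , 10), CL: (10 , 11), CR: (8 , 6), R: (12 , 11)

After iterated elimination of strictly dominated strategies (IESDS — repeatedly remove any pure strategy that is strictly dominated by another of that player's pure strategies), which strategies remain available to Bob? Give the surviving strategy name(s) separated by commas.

Alice's strategy C is strictly dominated by A (L: 5>3, CL: 9>6, CR: 11>1, R: 12>1) and is removed.
Column L is eliminated: CL beats it against every remaining row (A: 9>5, B: 12>1, D: 11>10).
Row B is eliminated: A beats it against every remaining column (CL: 9>2, CR: 11>5, R: 12>3).
Among the remaining strategies, none is strictly dominated by another pure strategy of the same player, so the elimination stops.
Surviving strategies — Alice: {A, D}; Bob: {CL, CR, R}.

CL, CR, R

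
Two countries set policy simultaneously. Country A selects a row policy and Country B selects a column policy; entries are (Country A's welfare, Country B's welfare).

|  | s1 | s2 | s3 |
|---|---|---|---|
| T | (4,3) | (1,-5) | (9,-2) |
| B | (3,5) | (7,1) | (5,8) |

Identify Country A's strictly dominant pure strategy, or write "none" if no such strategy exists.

T fails to dominate B at s2 (1<7).
B fails to dominate T at s1 (3<4).
No single strategy dominates all the others.

none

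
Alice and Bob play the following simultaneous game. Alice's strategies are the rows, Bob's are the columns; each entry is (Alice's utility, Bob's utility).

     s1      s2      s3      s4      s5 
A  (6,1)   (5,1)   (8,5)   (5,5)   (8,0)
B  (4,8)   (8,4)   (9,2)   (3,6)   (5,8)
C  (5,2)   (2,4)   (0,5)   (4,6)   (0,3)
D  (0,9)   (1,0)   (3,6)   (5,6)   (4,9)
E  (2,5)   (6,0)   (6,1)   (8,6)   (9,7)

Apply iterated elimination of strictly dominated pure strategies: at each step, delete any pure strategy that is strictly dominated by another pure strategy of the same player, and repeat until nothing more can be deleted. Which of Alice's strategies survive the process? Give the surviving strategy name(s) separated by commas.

Row C is eliminated: A beats it against every remaining column (s1: 6>5, s2: 5>2, s3: 8>0, s4: 5>4, s5: 8>0).
Row D is eliminated: E beats it against every remaining column (s1: 2>0, s2: 6>1, s3: 6>3, s4: 8>5, s5: 9>4).
Bob's strategy s2 is strictly dominated by s4 (A: 5>1, B: 6>4, E: 6>0) and is removed.
Among the remaining strategies, none is strictly dominated by another pure strategy of the same player, so the elimination stops.
Surviving strategies — Alice: {A, B, E}; Bob: {s1, s3, s4, s5}.

A, B, E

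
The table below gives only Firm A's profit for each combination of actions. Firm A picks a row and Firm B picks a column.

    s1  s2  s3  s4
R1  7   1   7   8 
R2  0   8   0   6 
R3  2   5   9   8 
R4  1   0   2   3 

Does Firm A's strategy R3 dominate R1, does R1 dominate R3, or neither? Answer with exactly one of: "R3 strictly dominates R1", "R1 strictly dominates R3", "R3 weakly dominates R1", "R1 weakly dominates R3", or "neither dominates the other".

Compare R3 to R1 across every action of Firm B: s1: 2<7, s2: 5>1, s3: 9>7, s4: 8=8.
R3 does better at s2, s3 but worse at s1; neither strategy dominates the other.

neither dominates the other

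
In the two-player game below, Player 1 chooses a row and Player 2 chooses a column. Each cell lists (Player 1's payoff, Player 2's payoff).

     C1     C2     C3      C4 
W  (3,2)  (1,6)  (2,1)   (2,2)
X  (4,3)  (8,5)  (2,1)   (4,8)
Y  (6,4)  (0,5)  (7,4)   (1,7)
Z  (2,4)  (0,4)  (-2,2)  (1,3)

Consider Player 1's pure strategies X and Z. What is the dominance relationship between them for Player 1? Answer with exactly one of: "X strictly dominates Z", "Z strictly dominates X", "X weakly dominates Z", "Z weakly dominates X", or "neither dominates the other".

X's payoffs vs Z's, by Player 2's action — C1: 4>2, C2: 8>0, C3: 2>-2, C4: 4>1.
Every comparison favours X, so X strictly dominates Z.

X strictly dominates Z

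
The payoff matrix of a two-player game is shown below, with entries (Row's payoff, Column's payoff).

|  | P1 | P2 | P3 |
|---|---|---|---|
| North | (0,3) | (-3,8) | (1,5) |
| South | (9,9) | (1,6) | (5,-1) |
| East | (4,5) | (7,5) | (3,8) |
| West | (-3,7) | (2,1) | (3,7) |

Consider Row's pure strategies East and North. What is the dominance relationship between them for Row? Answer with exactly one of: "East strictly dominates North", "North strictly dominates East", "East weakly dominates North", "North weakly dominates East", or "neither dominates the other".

Compare East to North across each choice by Column: P1: 4>0, P2: 7>-3, P3: 3>1.
East gives a strictly higher payoff against each choice by Column, so East strictly dominates North.

East strictly dominates North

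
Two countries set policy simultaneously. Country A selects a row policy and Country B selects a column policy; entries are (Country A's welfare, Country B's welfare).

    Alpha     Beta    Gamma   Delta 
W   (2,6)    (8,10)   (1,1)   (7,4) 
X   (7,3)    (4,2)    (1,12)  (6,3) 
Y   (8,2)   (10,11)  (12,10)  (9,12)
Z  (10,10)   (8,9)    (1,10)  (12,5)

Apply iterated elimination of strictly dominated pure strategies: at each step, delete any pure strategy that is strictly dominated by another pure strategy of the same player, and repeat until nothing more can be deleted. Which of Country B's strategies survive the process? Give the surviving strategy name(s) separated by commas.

Alpha, Beta, Gamma, Delta

Country A's strategy W is strictly dominated by Y (Alpha: 8>2, Beta: 10>8, Gamma: 12>1, Delta: 9>7) and is removed.
For Country A, Y strictly dominates X on the remaining columns (Alpha: 8>7, Beta: 10>4, Gamma: 12>1, Delta: 9>6); eliminate X.
Among the remaining strategies, none is strictly dominated by another pure strategy of the same player, so the elimination stops.
Surviving strategies — Country A: {Y, Z}; Country B: {Alpha, Beta, Gamma, Delta}.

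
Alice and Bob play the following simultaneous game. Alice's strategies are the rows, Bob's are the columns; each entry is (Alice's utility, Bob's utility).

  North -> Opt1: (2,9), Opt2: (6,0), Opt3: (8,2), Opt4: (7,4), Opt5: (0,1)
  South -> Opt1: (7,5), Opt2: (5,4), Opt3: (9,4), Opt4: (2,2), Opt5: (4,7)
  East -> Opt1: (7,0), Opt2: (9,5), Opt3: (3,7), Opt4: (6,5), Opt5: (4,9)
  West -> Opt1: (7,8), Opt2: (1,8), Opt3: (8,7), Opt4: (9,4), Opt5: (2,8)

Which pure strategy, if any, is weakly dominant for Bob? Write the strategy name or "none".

Opt1 fails to dominate Opt2 at East (0<5).
Opt2 fails to dominate Opt1 at North (0<9).
Opt3 fails to dominate Opt1 at North (2<9).
Opt4 fails to dominate Opt1 at North (4<9).
Opt5 fails to dominate Opt1 at North (1<9).
No single strategy dominates all the others.

none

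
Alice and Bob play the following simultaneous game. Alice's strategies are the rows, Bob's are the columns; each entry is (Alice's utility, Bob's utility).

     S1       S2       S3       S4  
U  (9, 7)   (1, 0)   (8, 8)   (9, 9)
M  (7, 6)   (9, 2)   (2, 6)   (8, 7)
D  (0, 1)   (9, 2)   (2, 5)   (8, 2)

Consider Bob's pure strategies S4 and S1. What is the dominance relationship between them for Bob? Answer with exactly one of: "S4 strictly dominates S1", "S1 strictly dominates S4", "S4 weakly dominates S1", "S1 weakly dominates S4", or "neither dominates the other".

S4's payoffs vs S1's, by Alice's action — U: 9>7, M: 7>6, D: 2>1.
S4 gives a strictly higher payoff against each choice by Alice, so S4 strictly dominates S1.

S4 strictly dominates S1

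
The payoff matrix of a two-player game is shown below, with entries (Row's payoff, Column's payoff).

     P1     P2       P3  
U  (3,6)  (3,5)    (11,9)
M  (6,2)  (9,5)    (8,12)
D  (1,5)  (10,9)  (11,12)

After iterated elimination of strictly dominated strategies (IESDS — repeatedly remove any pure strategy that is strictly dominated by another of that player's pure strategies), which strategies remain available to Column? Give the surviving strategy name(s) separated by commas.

Column P1 is eliminated: P3 beats it against every remaining row (U: 9>6, M: 12>2, D: 12>5).
Row's strategy M is strictly dominated by D (P2: 10>9, P3: 11>8) and is removed.
Column P2 is eliminated: P3 beats it against every remaining row (U: 9>5, D: 12>9).
Among the remaining strategies, none is strictly dominated by another pure strategy of the same player, so the elimination stops.
Surviving strategies — Row: {U, D}; Column: {P3}.

P3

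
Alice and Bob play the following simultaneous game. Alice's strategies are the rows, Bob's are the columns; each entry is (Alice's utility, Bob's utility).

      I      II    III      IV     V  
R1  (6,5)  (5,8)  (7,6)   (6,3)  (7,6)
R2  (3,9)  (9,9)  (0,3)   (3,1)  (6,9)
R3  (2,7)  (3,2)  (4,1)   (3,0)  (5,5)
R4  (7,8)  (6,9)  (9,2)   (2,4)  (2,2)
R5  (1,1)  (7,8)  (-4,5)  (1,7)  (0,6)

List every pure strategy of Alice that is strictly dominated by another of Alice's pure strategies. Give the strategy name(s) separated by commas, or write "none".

R3, R5

R1 is not dominated — it holds its own against R2 at I (6>3); R3 at I (6>2); R4 at IV (6>2); R5 at I (6>1).
R2 is not dominated — it holds its own against R1 at II (9>5); R3 at I (3>2); R4 at II (9>6); R5 at I (3>1).
R3 is strictly dominated by R1 (I: 6>2, II: 5>3, III: 7>4, IV: 6>3, V: 7>5).
Nothing dominates R4: R1 at I (7>6); R2 at I (7>3); R3 at I (7>2); R5 at I (7>1).
R2 strictly dominates R5 — I: 3>1, II: 9>7, III: 0>-4, IV: 3>1, V: 6>0.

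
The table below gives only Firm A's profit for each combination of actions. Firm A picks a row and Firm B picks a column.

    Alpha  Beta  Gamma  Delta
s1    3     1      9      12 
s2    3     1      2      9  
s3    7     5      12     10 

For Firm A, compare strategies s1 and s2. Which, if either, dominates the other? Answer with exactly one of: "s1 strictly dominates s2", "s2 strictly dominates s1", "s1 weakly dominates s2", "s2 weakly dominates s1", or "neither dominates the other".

s1 weakly dominates s2

Compare s1 to s2 across every action of Firm B: Alpha: 3=3, Beta: 1=1, Gamma: 9>2, Delta: 12>9.
s1 is at least as good everywhere and strictly better somewhere (tied only at Alpha, Beta), so s1 weakly but not strictly dominates s2.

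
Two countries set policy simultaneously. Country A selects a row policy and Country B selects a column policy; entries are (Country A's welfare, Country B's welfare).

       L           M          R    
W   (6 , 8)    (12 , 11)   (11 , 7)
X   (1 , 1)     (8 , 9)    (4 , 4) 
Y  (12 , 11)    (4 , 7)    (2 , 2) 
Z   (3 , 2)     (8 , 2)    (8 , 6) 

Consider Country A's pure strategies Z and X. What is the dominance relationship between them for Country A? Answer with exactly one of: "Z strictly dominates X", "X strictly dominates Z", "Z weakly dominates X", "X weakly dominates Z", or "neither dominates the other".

Compare Z to X across every action of Country B: L: 3>1, M: 8=8, R: 8>4.
Z is at least as good everywhere and strictly better somewhere (tied only at M), so Z weakly but not strictly dominates X.

Z weakly dominates X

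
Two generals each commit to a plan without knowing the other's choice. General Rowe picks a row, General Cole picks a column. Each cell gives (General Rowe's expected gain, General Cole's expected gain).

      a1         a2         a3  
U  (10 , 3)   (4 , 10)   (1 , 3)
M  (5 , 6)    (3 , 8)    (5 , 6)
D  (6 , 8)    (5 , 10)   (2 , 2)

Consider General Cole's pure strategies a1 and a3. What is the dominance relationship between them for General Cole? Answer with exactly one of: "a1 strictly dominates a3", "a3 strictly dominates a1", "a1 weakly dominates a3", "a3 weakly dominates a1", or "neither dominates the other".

a1's payoffs vs a3's, by General Rowe's action — U: 3=3, M: 6=6, D: 8>2.
a1 is at least as good everywhere and strictly better somewhere (tied only at U, M), so a1 weakly but not strictly dominates a3.

a1 weakly dominates a3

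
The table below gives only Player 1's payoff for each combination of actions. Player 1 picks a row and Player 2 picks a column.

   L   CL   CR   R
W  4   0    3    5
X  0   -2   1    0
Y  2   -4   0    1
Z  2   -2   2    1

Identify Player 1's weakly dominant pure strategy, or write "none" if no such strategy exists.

W

W vs X: L: 4>0, CL: 0>-2, CR: 3>1, R: 5>0.
W vs Y: L: 4>2, CL: 0>-4, CR: 3>0, R: 5>1.
W vs Z: L: 4>2, CL: 0>-2, CR: 3>2, R: 5>1.
W is at least as good as every other strategy against every opponent action, so it is weakly dominant.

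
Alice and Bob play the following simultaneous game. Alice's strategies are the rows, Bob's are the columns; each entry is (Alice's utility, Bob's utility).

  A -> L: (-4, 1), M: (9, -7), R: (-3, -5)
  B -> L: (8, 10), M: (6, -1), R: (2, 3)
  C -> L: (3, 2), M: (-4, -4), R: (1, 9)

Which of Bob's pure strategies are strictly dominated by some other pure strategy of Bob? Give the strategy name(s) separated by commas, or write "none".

L is not dominated — it holds its own against M at A (1>-7); R at A (1>-5).
L strictly dominates M — A: 1>-7, B: 10>-1, C: 2>-4.
R: no other strategy beats it everywhere (L at C (9>2); M at A (-5>-7)).

M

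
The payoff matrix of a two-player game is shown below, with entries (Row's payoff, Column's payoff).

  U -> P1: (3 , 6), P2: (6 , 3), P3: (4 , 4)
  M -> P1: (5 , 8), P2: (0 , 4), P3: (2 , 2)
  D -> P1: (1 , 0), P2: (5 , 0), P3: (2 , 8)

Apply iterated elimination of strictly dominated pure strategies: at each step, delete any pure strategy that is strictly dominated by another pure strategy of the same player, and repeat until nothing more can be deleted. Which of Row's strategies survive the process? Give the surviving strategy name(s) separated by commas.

Row's strategy D is strictly dominated by U (P1: 3>1, P2: 6>5, P3: 4>2) and is removed.
Column's strategy P2 is strictly dominated by P1 (U: 6>3, M: 8>4) and is removed.
Column P3 is eliminated: P1 beats it against every remaining row (U: 6>4, M: 8>2).
Row U is eliminated: M beats it against every remaining column (P1: 5>3).
Among the remaining strategies, none is strictly dominated by another pure strategy of the same player, so the elimination stops.
Surviving strategies — Row: {M}; Column: {P1}.

M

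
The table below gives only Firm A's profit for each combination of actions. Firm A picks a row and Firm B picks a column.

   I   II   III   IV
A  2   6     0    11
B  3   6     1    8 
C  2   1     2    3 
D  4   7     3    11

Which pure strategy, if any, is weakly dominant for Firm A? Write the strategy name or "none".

D vs A: I: 4>2, II: 7>6, III: 3>0, IV: 11=11.
D vs B: I: 4>3, II: 7>6, III: 3>1, IV: 11>8.
D vs C: I: 4>2, II: 7>1, III: 3>2, IV: 11>3.
D is at least as good as every other strategy against every opponent action, so it is weakly dominant.

D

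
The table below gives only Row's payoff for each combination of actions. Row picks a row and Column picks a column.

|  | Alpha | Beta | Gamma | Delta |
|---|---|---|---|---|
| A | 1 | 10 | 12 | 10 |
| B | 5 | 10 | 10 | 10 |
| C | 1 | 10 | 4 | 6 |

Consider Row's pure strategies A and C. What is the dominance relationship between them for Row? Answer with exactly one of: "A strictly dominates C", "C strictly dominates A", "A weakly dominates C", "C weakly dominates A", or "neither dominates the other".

A weakly dominates C

Compare A to C across each choice by Column: Alpha: 1=1, Beta: 10=10, Gamma: 12>4, Delta: 10>6.
A is at least as good everywhere and strictly better somewhere (tied only at Alpha, Beta), so A weakly but not strictly dominates C.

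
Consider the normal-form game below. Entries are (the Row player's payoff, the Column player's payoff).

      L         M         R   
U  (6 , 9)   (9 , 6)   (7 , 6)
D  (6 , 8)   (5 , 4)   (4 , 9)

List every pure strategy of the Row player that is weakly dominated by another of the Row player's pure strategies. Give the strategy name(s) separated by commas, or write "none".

D

U is not dominated — it holds its own against D at M (9>5).
D: dominated, since U does at least as well everywhere (L: 6=6, M: 9>5, R: 7>4).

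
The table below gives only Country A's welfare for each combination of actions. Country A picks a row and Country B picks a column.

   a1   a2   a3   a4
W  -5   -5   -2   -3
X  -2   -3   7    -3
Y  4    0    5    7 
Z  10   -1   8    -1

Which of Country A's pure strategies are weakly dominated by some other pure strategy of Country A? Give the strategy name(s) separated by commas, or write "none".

W: dominated, since X does at least as well everywhere (a1: -2>-5, a2: -3>-5, a3: 7>-2, a4: -3=-3).
X is weakly dominated by Z (a1: 10>-2, a2: -1>-3, a3: 8>7, a4: -1>-3).
Y is not dominated — it holds its own against W at a1 (4>-5); X at a1 (4>-2); Z at a2 (0>-1).
Nothing dominates Z: W at a1 (10>-5); X at a1 (10>-2); Y at a1 (10>4).

W, X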